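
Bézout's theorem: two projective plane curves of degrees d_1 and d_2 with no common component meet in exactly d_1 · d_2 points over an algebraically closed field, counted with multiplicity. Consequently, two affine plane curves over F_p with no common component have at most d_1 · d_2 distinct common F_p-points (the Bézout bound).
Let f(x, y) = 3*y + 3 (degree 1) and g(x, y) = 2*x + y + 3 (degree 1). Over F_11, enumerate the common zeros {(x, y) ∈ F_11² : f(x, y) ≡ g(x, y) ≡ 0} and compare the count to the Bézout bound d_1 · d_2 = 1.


Common zeros: {(10, 10)}; count = 1; Bézout bound = 1.

deg(f) = 1, deg(g) = 1, so Bézout bound = 1.
Scan x ∈ F_11. For each x, list the y ∈ F_11 with f(x, y) ≡ 0 and those with g(x, y) ≡ 0 (mod 11); the common zeros in that column are the intersection.
  x = 0: f ≡ 0 at y ∈ {10}; g ≡ 0 at y ∈ {8}; common: ∅.
  x = 1: f ≡ 0 at y ∈ {10}; g ≡ 0 at y ∈ {6}; common: ∅.
  x = 2: f ≡ 0 at y ∈ {10}; g ≡ 0 at y ∈ {4}; common: ∅.
  x = 3: f ≡ 0 at y ∈ {10}; g ≡ 0 at y ∈ {2}; common: ∅.
  x = 4: f ≡ 0 at y ∈ {10}; g ≡ 0 at y ∈ {0}; common: ∅.
  x = 5: f ≡ 0 at y ∈ {10}; g ≡ 0 at y ∈ {9}; common: ∅.
  x = 6: f ≡ 0 at y ∈ {10}; g ≡ 0 at y ∈ {7}; common: ∅.
  x = 7: f ≡ 0 at y ∈ {10}; g ≡ 0 at y ∈ {5}; common: ∅.
  x = 8: f ≡ 0 at y ∈ {10}; g ≡ 0 at y ∈ {3}; common: ∅.
  x = 9: f ≡ 0 at y ∈ {10}; g ≡ 0 at y ∈ {1}; common: ∅.
  x = 10: f ≡ 0 at y ∈ {10}; g ≡ 0 at y ∈ {10}; common: {10}.
Collecting: common zeros = {(10, 10)}, so the count is 1.
Comparison with the Bézout bound: 1 ≤ 1 = deg(f)·deg(g), as expected for curves with no common component (the bound is attained).


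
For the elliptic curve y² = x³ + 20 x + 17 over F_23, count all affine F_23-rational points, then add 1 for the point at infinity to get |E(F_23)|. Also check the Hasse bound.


Affine points = {(3, 9), (3, 14), (4, 0), (5, 9), (5, 14), (6, 10), (6, 13), (9, 11), (9, 12), (11, 2), (11, 21), (13, 6), (13, 17), (15, 9), (15, 14), (17, 7), (17, 16)}; affine count = 17; |E(F_23)| = 18.

Discriminant check: Δ ∝ 4a³ + 27b² = 4·20³ + 27·17² = 4·8000 + 27·289 ≡ 13 (mod 23). Nonzero ⇒ E is nonsingular.
For each x ∈ F_23, compute rhs = x³ + 20·x + 17 mod 23, then count y ∈ F_23 with y² ≡ rhs.
  x = 0: rhs = 17, matching y values: none (0 points).
  x = 1: rhs = 15, matching y values: none (0 points).
  x = 2: rhs = 19, matching y values: none (0 points).
  x = 3: rhs = 12, matching y values: 9, 14 (2 points).
  x = 4: rhs = 0, matching y values: 0 (1 points).
  x = 5: rhs = 12, matching y values: 9, 14 (2 points).
  x = 6: rhs = 8, matching y values: 10, 13 (2 points).
  x = 7: rhs = 17, matching y values: none (0 points).
  x = 8: rhs = 22, matching y values: none (0 points).
  x = 9: rhs = 6, matching y values: 11, 12 (2 points).
  x = 10: rhs = 21, matching y values: none (0 points).
  x = 11: rhs = 4, matching y values: 2, 21 (2 points).
  x = 12: rhs = 7, matching y values: none (0 points).
  x = 13: rhs = 13, matching y values: 6, 17 (2 points).
  x = 14: rhs = 5, matching y values: none (0 points).
  x = 15: rhs = 12, matching y values: 9, 14 (2 points).
  x = 16: rhs = 17, matching y values: none (0 points).
  x = 17: rhs = 3, matching y values: 7, 16 (2 points).
  x = 18: rhs = 22, matching y values: none (0 points).
  x = 19: rhs = 11, matching y values: none (0 points).
  x = 20: rhs = 22, matching y values: none (0 points).
  x = 21: rhs = 15, matching y values: none (0 points).
  x = 22: rhs = 19, matching y values: none (0 points).
Total affine count: 17.
Full point count |E(F_23)| = 17 + 1 = 18.
Hasse bound: |18 − (23+1)| = |-6| = 6 ≤ 2√23 ≈ 9.5917 ✓.


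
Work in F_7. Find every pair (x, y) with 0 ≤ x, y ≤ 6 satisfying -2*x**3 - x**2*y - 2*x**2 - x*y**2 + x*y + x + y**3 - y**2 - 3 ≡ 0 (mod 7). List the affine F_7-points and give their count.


Affine F_7-points: {(1, 1), (3, 5), (4, 1), (5, 3), (6, 2)}; count = 5.

For each of the 49 pairs (x, y) ∈ F_7², evaluate f(x, y) mod 7. Record the zeros.
  x = 0: [0↦4, 1↦4, 2↦1, 3↦1, 4↦3, 5↦6, 6↦2]  zeros at y ∈ ∅
  x = 1: [0↦1, 1↦0, 2↦1, 3↦3, 4↦5, 5↦6, 6↦5]  zeros at y ∈ {1}
  x = 2: [0↦3, 1↦6, 2↦2, 3↦4, 4↦4, 5↦1, 6↦1]  zeros at y ∈ ∅
  x = 3: [0↦5, 1↦3, 2↦6, 3↦6, 4↦2, 5↦0, 6↦6]  zeros at y ∈ {5}
  x = 4: [0↦2, 1↦0, 2↦1, 3↦4, 4↦1, 5↦5, 6↦1]  zeros at y ∈ {1}
  x = 5: [0↦3, 1↦6, 2↦3, 3↦0, 4↦3, 5↦4, 6↦2]  zeros at y ∈ {3}
  x = 6: [0↦3, 1↦2, 2↦0, 3↦3, 4↦3, 5↦6, 6↦4]  zeros at y ∈ {2}
Collecting zeros: affine points = {(1, 1), (3, 5), (4, 1), (5, 3), (6, 2)}.
Total count |C(F_7)_aff| = 5.


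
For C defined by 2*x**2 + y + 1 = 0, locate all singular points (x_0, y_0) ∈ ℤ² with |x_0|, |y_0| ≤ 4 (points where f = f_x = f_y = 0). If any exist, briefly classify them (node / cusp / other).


No singular points in the scanned grid; C is smooth there.

Compute partial derivatives:
  f_x = 4*x.
  f_y = 1.
f_y = 1 is a nonzero constant, so f_y never vanishes: no point (x, y) can satisfy f = f_x = f_y = 0. In particular no (x, y) ∈ {−4, ..., 4}² is singular; the curve is smooth.


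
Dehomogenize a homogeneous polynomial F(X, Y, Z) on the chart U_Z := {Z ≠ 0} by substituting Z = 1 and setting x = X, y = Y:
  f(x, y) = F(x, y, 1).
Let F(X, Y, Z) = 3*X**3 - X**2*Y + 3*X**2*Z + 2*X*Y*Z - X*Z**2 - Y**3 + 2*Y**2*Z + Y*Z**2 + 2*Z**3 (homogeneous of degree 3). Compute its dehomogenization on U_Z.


f(x, y) = 3*x**3 - x**2*y + 3*x**2 + 2*x*y - x - y**3 + 2*y**2 + y + 2

On U_Z we set Z = 1. Each monomial c·X^i·Y^j·Z^k in F becomes c·x^i·y^j·1^k = c·x^i·y^j.
Substituting Z = 1: F(X, Y, 1) = 3*x**3 - x**2*y + 3*x**2 + 2*x*y - x - y**3 + 2*y**2 + y + 2.
Note: deg(f) ≤ deg(F) = 3; strict inequality happens when F is divisible by Z (lost terms).


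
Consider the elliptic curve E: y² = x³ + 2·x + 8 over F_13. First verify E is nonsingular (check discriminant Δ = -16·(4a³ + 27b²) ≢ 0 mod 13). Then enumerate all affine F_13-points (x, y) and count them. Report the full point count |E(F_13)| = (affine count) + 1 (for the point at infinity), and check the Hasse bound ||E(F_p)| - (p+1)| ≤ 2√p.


Affine points = {(5, 0), (7, 1), (7, 12), (8, 4), (8, 9), (9, 1), (9, 12), (10, 1), (10, 12), (11, 3), (11, 10)}; affine count = 11; |E(F_13)| = 12.

Discriminant check: Δ ∝ 4a³ + 27b² = 4·2³ + 27·8² = 4·8 + 27·64 ≡ 5 (mod 13). Nonzero ⇒ E is nonsingular.
For each x ∈ F_13, compute rhs = x³ + 2·x + 8 mod 13, then count y ∈ F_13 with y² ≡ rhs.
  x = 0: rhs = 8, matching y values: none (0 points).
  x = 1: rhs = 11, matching y values: none (0 points).
  x = 2: rhs = 7, matching y values: none (0 points).
  x = 3: rhs = 2, matching y values: none (0 points).
  x = 4: rhs = 2, matching y values: none (0 points).
  x = 5: rhs = 0, matching y values: 0 (1 points).
  x = 6: rhs = 2, matching y values: none (0 points).
  x = 7: rhs = 1, matching y values: 1, 12 (2 points).
  x = 8: rhs = 3, matching y values: 4, 9 (2 points).
  x = 9: rhs = 1, matching y values: 1, 12 (2 points).
  x = 10: rhs = 1, matching y values: 1, 12 (2 points).
  x = 11: rhs = 9, matching y values: 3, 10 (2 points).
  x = 12: rhs = 5, matching y values: none (0 points).
Total affine count: 11.
Full point count |E(F_13)| = 11 + 1 = 12.
Hasse bound: |12 − (13+1)| = |-2| = 2 ≤ 2√13 ≈ 7.2111 ✓.


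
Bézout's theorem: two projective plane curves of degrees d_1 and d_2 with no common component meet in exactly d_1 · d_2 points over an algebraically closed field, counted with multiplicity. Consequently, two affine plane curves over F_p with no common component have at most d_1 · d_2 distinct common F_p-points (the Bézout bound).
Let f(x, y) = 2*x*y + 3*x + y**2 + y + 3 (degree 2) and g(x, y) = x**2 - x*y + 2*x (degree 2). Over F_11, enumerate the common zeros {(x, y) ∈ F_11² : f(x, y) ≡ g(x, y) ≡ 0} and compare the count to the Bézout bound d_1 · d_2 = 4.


Common zeros: {(0, 5), (8, 10), (10, 1)}; count = 3; Bézout bound = 4.

deg(f) = 2, deg(g) = 2, so Bézout bound = 4.
Scan x ∈ F_11. For each x, list the y ∈ F_11 with f(x, y) ≡ 0 and those with g(x, y) ≡ 0 (mod 11); the common zeros in that column are the intersection.
  x = 0: f ≡ 0 at y ∈ {5}; g ≡ 0 at y ∈ {0, 1, 2, 3, 4, 5, 6, 7, 8, 9, 10}; common: {5}.
  x = 1: f ≡ 0 at y ∈ ∅; g ≡ 0 at y ∈ {3}; common: ∅.
  x = 2: f ≡ 0 at y ∈ {3}; g ≡ 0 at y ∈ {4}; common: ∅.
  x = 3: f ≡ 0 at y ∈ {7, 8}; g ≡ 0 at y ∈ {5}; common: ∅.
  x = 4: f ≡ 0 at y ∈ ∅; g ≡ 0 at y ∈ {6}; common: ∅.
  x = 5: f ≡ 0 at y ∈ {2, 9}; g ≡ 0 at y ∈ {7}; common: ∅.
  x = 6: f ≡ 0 at y ∈ ∅; g ≡ 0 at y ∈ {8}; common: ∅.
  x = 7: f ≡ 0 at y ∈ ∅; g ≡ 0 at y ∈ {9}; common: ∅.
  x = 8: f ≡ 0 at y ∈ {6, 10}; g ≡ 0 at y ∈ {10}; common: {10}.
  x = 9: f ≡ 0 at y ∈ ∅; g ≡ 0 at y ∈ {0}; common: ∅.
  x = 10: f ≡ 0 at y ∈ {0, 1}; g ≡ 0 at y ∈ {1}; common: {1}.
Collecting: common zeros = {(0, 5), (8, 10), (10, 1)}, so the count is 3.
Comparison with the Bézout bound: 3 ≤ 4 = deg(f)·deg(g), as expected for curves with no common component (the affine F_11-count falls short of the bound because intersections may lie at infinity, over extension fields, or carry multiplicity).


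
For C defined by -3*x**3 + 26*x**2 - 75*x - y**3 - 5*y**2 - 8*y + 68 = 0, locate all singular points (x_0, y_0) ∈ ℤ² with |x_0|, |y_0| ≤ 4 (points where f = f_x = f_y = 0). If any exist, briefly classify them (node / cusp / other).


Singular points: {(3, -2)}; classification: node.

Compute partial derivatives:
  f_x = -9*x**2 + 52*x - 75.
  f_y = -3*y**2 - 10*y - 8.
Scan x_0 ∈ {−4, ..., 4}. For each x_0, f_y(x_0, y) is a polynomial in y; find its integer roots y ∈ {−4, ..., 4}, then test f_x and f at those candidates.
  x = -4: f_y(-4, y) = -3*y**2 - 10*y - 8; vanishes at y ∈ {-2}. (-4, -2): f_x = -427 ≠ 0.
  x = -3: f_y(-3, y) = -3*y**2 - 10*y - 8; vanishes at y ∈ {-2}. (-3, -2): f_x = -312 ≠ 0.
  x = -2: f_y(-2, y) = -3*y**2 - 10*y - 8; vanishes at y ∈ {-2}. (-2, -2): f_x = -215 ≠ 0.
  x = -1: f_y(-1, y) = -3*y**2 - 10*y - 8; vanishes at y ∈ {-2}. (-1, -2): f_x = -136 ≠ 0.
  x = 0: f_y(0, y) = -3*y**2 - 10*y - 8; vanishes at y ∈ {-2}. (0, -2): f_x = -75 ≠ 0.
  x = 1: f_y(1, y) = -3*y**2 - 10*y - 8; vanishes at y ∈ {-2}. (1, -2): f_x = -32 ≠ 0.
  x = 2: f_y(2, y) = -3*y**2 - 10*y - 8; vanishes at y ∈ {-2}. (2, -2): f_x = -7 ≠ 0.
  x = 3: f_y(3, y) = -3*y**2 - 10*y - 8; vanishes at y ∈ {-2}. (3, -2): f_x = 0, f = 0 — SINGULAR.
  x = 4: f_y(4, y) = -3*y**2 - 10*y - 8; vanishes at y ∈ {-2}. (4, -2): f_x = -11 ≠ 0.
Only singular point on the grid: (3, -2).
Classify: substitute x = 3 + u, y = -2 + v and expand: f = -3*u**3 - u**2 - v**3 + v**2.
No constant or linear terms (consistent with a singular point). Quadratic part: -u**2 + v**2. Cubic part: -3*u**3 - v**3.
The quadratic part v**2 - u**2 = (v − u)(v + u) splits into two distinct linear factors, so there are two distinct tangent lines y − -2 = ±(x − 3) — this is a node (ordinary double point).
Classification: node.


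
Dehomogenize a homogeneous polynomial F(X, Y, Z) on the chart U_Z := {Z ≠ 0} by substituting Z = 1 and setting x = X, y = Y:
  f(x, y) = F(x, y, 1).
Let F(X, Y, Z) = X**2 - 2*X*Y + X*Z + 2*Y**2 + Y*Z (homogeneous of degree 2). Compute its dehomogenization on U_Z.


f(x, y) = x**2 - 2*x*y + x + 2*y**2 + y

On U_Z we set Z = 1. Each monomial c·X^i·Y^j·Z^k in F becomes c·x^i·y^j·1^k = c·x^i·y^j.
Substituting Z = 1: F(X, Y, 1) = x**2 - 2*x*y + x + 2*y**2 + y.
Note: deg(f) ≤ deg(F) = 2; strict inequality happens when F is divisible by Z (lost terms).


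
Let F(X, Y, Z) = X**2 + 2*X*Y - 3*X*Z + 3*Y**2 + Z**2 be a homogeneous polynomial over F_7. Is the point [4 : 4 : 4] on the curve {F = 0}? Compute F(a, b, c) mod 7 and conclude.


F(4,4,4) ≡ 1 (mod 7); P is NOT on the curve.

Evaluate F(4, 4, 4) term-by-term (mod 7).
  X**2 ↦ 1·16·1·1 = 16
  2*X*Y ↦ 2·4·4·1 = 32
  -3*X*Z ↦ -3·4·1·4 = -48
  3*Y**2 ↦ 3·1·16·1 = 48
  Z**2 ↦ 1·1·1·16 = 16
Sum: F(4, 4, 4) = (16) + (32) + (-48) + (48) + (16) = 64.
Reducing mod 7: 64 ≡ 1 (mod 7).
Since F(a, b, c) ≡ 1 ≠ 0 (mod 7), P does NOT lie on the curve.


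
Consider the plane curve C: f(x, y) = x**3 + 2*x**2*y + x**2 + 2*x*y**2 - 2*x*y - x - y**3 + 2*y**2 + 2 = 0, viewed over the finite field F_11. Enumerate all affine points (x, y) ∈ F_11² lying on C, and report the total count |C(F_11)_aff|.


Affine F_11-points: {(1, 2), (1, 5), (1, 8), (5, 1), (8, 2), (9, 0), (10, 10)}; count = 7.

For each of the 121 pairs (x, y) ∈ F_11², evaluate f(x, y) mod 11. Record the zeros.
  x = 0: [0↦2, 1↦3, 2↦2, 3↦4, 4↦3, 5↦4, 6↦1, 7↦10, 8↦3, 9↦7, 10↦5]  zeros at y ∈ ∅
  x = 1: [0↦3, 1↦6, 2↦0, 3↦1, 4↦3, 5↦0, 6↦8, 7↦10, 8↦0, 9↦5, 10↦8]  zeros at y ∈ {2, 5, 8}
  x = 2: [0↦1, 1↦10, 2↦3, 3↦7, 4↦5, 5↦2, 6↦3, 7↦2, 8↦4, 9↦3, 10↦4]  zeros at y ∈ ∅
  x = 3: [0↦2, 1↦10, 2↦6, 3↦6, 4↦4, 5↦5, 6↦3, 7↦3, 8↦10, 9↦7, 10↦10]  zeros at y ∈ ∅
  x = 4: [0↦1, 1↦1, 2↦4, 3↦4, 4↦6, 5↦4, 6↦3, 7↦8, 8↦2, 9↦1, 10↦10]  zeros at y ∈ ∅
  x = 5: [0↦4, 1↦0, 2↦3, 3↦7, 4↦6, 5↦5, 6↦9, 7↦1, 8↦8, 9↦2, 10↦10]  zeros at y ∈ {1}
  x = 6: [0↦6, 1↦2, 2↦9, 3↦10, 4↦10, 5↦3, 6↦5, 7↦10, 8↦1, 9↦5, 10↦5]  zeros at y ∈ ∅
  x = 7: [0↦2, 1↦2, 2↦6, 3↦8, 4↦2, 5↦4, 6↦8, 7↦8, 8↦9, 9↦5, 10↦1]  zeros at y ∈ ∅
  x = 8: [0↦9, 1↦6, 2↦0, 3↦7, 4↦10, 5↦3, 6↦2, 7↦1, 8↦5, 9↦8, 10↦4]  zeros at y ∈ {2}
  x = 9: [0↦0, 1↦9, 2↦8, 3↦2, 4↦7, 5↦6, 6↦4, 7↦6, 8↦6, 9↦9, 10↦9]  zeros at y ∈ {0}
  x = 10: [0↦3, 1↦6, 2↦3, 3↦10, 4↦10, 5↦8, 6↦9, 7↦7, 8↦7, 9↦3, 10↦0]  zeros at y ∈ {10}
Collecting zeros: affine points = {(1, 2), (1, 5), (1, 8), (5, 1), (8, 2), (9, 0), (10, 10)}.
Total count |C(F_11)_aff| = 7.


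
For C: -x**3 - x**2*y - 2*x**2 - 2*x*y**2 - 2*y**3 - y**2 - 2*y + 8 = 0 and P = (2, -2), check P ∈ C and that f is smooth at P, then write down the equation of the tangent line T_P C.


Tangent line at P: -20*x - 10*y + 20 = 0.

Step 1: f(2, -2) = 0, so P lies on C.
Step 2: partial derivatives
  f_x(x, y) = -3*x**2 - 2*x*y - 4*x - 2*y**2, f_y(x, y) = -x**2 - 4*x*y - 6*y**2 - 2*y - 2.
  f_x(P) = -20, f_y(P) = -10 (gradient nonzero, so P is smooth).
Step 3: tangent line at P: -20·(x − 2) + -10·(y − -2) = 0.
Expanding: -20*x - 10*y + 20 = 0.


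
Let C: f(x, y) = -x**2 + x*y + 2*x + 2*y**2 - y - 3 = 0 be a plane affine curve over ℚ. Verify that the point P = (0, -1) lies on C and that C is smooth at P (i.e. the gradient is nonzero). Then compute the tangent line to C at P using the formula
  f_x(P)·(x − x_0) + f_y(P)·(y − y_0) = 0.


Tangent line at P: x - 5*y - 5 = 0.

Step 1: f(0, -1) = 0, so P lies on C.
Step 2: partial derivatives
  f_x(x, y) = -2*x + y + 2, f_y(x, y) = x + 4*y - 1.
  f_x(P) = 1, f_y(P) = -5 (gradient nonzero, so P is smooth).
Step 3: tangent line at P: 1·(x − 0) + -5·(y − -1) = 0.
Expanding: x - 5*y - 5 = 0.


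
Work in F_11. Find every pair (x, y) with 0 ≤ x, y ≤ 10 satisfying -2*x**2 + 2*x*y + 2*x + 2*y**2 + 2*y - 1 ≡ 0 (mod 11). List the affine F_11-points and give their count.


Affine F_11-points: {(0, 2), (0, 8), (3, 2), (3, 5), (4, 7), (4, 10), (7, 4), (7, 10), (9, 4), (9, 8)}; count = 10.

For each of the 121 pairs (x, y) ∈ F_11², evaluate f(x, y) mod 11. Record the zeros.
  x = 0: [0↦10, 1↦3, 2↦0, 3↦1, 4↦6, 5↦4, 6↦6, 7↦1, 8↦0, 9↦3, 10↦10]  zeros at y ∈ {2, 8}
  x = 1: [0↦10, 1↦5, 2↦4, 3↦7, 4↦3, 5↦3, 6↦7, 7↦4, 8↦5, 9↦10, 10↦8]  zeros at y ∈ ∅
  x = 2: [0↦6, 1↦3, 2↦4, 3↦9, 4↦7, 5↦9, 6↦4, 7↦3, 8↦6, 9↦2, 10↦2]  zeros at y ∈ ∅
  x = 3: [0↦9, 1↦8, 2↦0, 3↦7, 4↦7, 5↦0, 6↦8, 7↦9, 8↦3, 9↦1, 10↦3]  zeros at y ∈ {2, 5}
  x = 4: [0↦8, 1↦9, 2↦3, 3↦1, 4↦3, 5↦9, 6↦8, 7↦0, 8↦7, 9↦7, 10↦0]  zeros at y ∈ {7, 10}
  x = 5: [0↦3, 1↦6, 2↦2, 3↦2, 4↦6, 5↦3, 6↦4, 7↦9, 8↦7, 9↦9, 10↦4]  zeros at y ∈ ∅
  x = 6: [0↦5, 1↦10, 2↦8, 3↦10, 4↦5, 5↦4, 6↦7, 7↦3, 8↦3, 9↦7, 10↦4]  zeros at y ∈ ∅
  x = 7: [0↦3, 1↦10, 2↦10, 3↦3, 4↦0, 5↦1, 6↦6, 7↦4, 8↦6, 9↦1, 10↦0]  zeros at y ∈ {4, 10}
  x = 8: [0↦8, 1↦6, 2↦8, 3↦3, 4↦2, 5↦5, 6↦1, 7↦1, 8↦5, 9↦2, 10↦3]  zeros at y ∈ ∅
  x = 9: [0↦9, 1↦9, 2↦2, 3↦10, 4↦0, 5↦5, 6↦3, 7↦5, 8↦0, 9↦10, 10↦2]  zeros at y ∈ {4, 8}
  x = 10: [0↦6, 1↦8, 2↦3, 3↦2, 4↦5, 5↦1, 6↦1, 7↦5, 8↦2, 9↦3, 10↦8]  zeros at y ∈ ∅
Collecting zeros: affine points = {(0, 2), (0, 8), (3, 2), (3, 5), (4, 7), (4, 10), (7, 4), (7, 10), (9, 4), (9, 8)}.
Total count |C(F_11)_aff| = 10.


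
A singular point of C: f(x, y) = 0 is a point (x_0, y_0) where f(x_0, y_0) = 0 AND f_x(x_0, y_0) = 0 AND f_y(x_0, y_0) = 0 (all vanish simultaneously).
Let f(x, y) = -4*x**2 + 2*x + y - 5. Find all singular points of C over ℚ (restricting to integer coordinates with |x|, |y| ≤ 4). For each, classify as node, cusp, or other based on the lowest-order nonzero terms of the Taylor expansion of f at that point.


No singular points in the scanned grid; C is smooth there.

Compute partial derivatives:
  f_x = 2 - 8*x.
  f_y = 1.
f_y = 1 is a nonzero constant, so f_y never vanishes: no point (x, y) can satisfy f = f_x = f_y = 0. In particular no (x, y) ∈ {−4, ..., 4}² is singular; the curve is smooth.


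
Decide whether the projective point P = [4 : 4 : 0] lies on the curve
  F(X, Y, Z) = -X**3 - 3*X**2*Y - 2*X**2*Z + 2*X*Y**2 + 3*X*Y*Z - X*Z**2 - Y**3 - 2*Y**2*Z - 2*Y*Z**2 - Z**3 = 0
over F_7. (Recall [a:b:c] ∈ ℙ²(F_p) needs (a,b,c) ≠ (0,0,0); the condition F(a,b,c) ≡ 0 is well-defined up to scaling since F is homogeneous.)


F(4,4,0) ≡ 4 (mod 7); P is NOT on the curve.

Evaluate F(4, 4, 0) term-by-term (mod 7).
  -X**3 ↦ -1·64·1·1 = -64
  -3*X**2*Y ↦ -3·16·4·1 = -192
  -2*X**2*Z ↦ -2·16·1·0 = 0
  2*X*Y**2 ↦ 2·4·16·1 = 128
  3*X*Y*Z ↦ 3·4·4·0 = 0
  -X*Z**2 ↦ -1·4·1·0 = 0
  -Y**3 ↦ -1·1·64·1 = -64
  -2*Y**2*Z ↦ -2·1·16·0 = 0
  -2*Y*Z**2 ↦ -2·1·4·0 = 0
  -Z**3 ↦ -1·1·1·0 = 0
Sum: F(4, 4, 0) = (-64) + (-192) + (0) + (128) + (0) + (0) + (-64) + (0) + (0) + (0) = -192.
Reducing mod 7: -192 ≡ 4 (mod 7).
Since F(a, b, c) ≡ 4 ≠ 0 (mod 7), P does NOT lie on the curve.


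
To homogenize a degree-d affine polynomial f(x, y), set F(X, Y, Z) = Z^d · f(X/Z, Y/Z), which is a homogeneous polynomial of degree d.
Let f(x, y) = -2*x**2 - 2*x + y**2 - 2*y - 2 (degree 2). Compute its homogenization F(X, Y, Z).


F(X, Y, Z) = -2*X**2 - 2*X*Z + Y**2 - 2*Y*Z - 2*Z**2

deg(f) = 2.
Substitute x = X/Z, y = Y/Z into f, then multiply by Z^2.
  monomial -2·x^2·y^0 ↦ -2·X^2·Y^0·Z^0.
  monomial -2·x^1·y^0 ↦ -2·X^1·Y^0·Z^1.
  monomial 1·x^0·y^2 ↦ 1·X^0·Y^2·Z^0.
  monomial -2·x^0·y^1 ↦ -2·X^0·Y^1·Z^1.
  monomial -2·x^0·y^0 ↦ -2·X^0·Y^0·Z^2.
Collecting: F(X, Y, Z) = -2*X**2 - 2*X*Z + Y**2 - 2*Y*Z - 2*Z**2.


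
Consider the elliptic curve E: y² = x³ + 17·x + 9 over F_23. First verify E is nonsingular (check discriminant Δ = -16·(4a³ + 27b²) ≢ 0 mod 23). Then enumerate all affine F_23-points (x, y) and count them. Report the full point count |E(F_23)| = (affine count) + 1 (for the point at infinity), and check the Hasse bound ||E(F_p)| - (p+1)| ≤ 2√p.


Affine points = {(0, 3), (0, 20), (1, 2), (1, 21), (3, 8), (3, 15), (4, 7), (4, 16), (5, 9), (5, 14), (8, 6), (8, 17), (10, 11), (10, 12), (11, 3), (11, 20), (12, 3), (12, 20), (13, 9), (13, 14), (14, 1), (14, 22), (17, 6), (17, 17), (18, 11), (18, 12), (20, 0), (21, 6), (21, 17)}; affine count = 29; |E(F_23)| = 30.

Discriminant check: Δ ∝ 4a³ + 27b² = 4·17³ + 27·9² = 4·4913 + 27·81 ≡ 12 (mod 23). Nonzero ⇒ E is nonsingular.
For each x ∈ F_23, compute rhs = x³ + 17·x + 9 mod 23, then count y ∈ F_23 with y² ≡ rhs.
  x = 0: rhs = 9, matching y values: 3, 20 (2 points).
  x = 1: rhs = 4, matching y values: 2, 21 (2 points).
  x = 2: rhs = 5, matching y values: none (0 points).
  x = 3: rhs = 18, matching y values: 8, 15 (2 points).
  x = 4: rhs = 3, matching y values: 7, 16 (2 points).
  x = 5: rhs = 12, matching y values: 9, 14 (2 points).
  x = 6: rhs = 5, matching y values: none (0 points).
  x = 7: rhs = 11, matching y values: none (0 points).
  x = 8: rhs = 13, matching y values: 6, 17 (2 points).
  x = 9: rhs = 17, matching y values: none (0 points).
  x = 10: rhs = 6, matching y values: 11, 12 (2 points).
  x = 11: rhs = 9, matching y values: 3, 20 (2 points).
  x = 12: rhs = 9, matching y values: 3, 20 (2 points).
  x = 13: rhs = 12, matching y values: 9, 14 (2 points).
  x = 14: rhs = 1, matching y values: 1, 22 (2 points).
  x = 15: rhs = 5, matching y values: none (0 points).
  x = 16: rhs = 7, matching y values: none (0 points).
  x = 17: rhs = 13, matching y values: 6, 17 (2 points).
  x = 18: rhs = 6, matching y values: 11, 12 (2 points).
  x = 19: rhs = 15, matching y values: none (0 points).
  x = 20: rhs = 0, matching y values: 0 (1 points).
  x = 21: rhs = 13, matching y values: 6, 17 (2 points).
  x = 22: rhs = 14, matching y values: none (0 points).
Total affine count: 29.
Full point count |E(F_23)| = 29 + 1 = 30.
Hasse bound: |30 − (23+1)| = |6| = 6 ≤ 2√23 ≈ 9.5917 ✓.


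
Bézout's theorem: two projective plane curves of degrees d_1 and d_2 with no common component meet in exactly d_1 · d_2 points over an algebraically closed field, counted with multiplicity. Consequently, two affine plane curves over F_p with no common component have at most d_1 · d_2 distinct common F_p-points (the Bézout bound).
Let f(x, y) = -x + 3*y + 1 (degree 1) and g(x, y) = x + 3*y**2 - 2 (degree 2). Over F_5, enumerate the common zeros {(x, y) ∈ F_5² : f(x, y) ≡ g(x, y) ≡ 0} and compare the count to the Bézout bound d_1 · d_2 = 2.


Common zeros: {(0, 3), (4, 1)}; count = 2; Bézout bound = 2.

deg(f) = 1, deg(g) = 2, so Bézout bound = 2.
Scan x ∈ F_5. For each x, list the y ∈ F_5 with f(x, y) ≡ 0 and those with g(x, y) ≡ 0 (mod 5); the common zeros in that column are the intersection.
  x = 0: f ≡ 0 at y ∈ {3}; g ≡ 0 at y ∈ {2, 3}; common: {3}.
  x = 1: f ≡ 0 at y ∈ {0}; g ≡ 0 at y ∈ ∅; common: ∅.
  x = 2: f ≡ 0 at y ∈ {2}; g ≡ 0 at y ∈ {0}; common: ∅.
  x = 3: f ≡ 0 at y ∈ {4}; g ≡ 0 at y ∈ ∅; common: ∅.
  x = 4: f ≡ 0 at y ∈ {1}; g ≡ 0 at y ∈ {1, 4}; common: {1}.
Collecting: common zeros = {(0, 3), (4, 1)}, so the count is 2.
Comparison with the Bézout bound: 2 ≤ 2 = deg(f)·deg(g), as expected for curves with no common component (the bound is attained).


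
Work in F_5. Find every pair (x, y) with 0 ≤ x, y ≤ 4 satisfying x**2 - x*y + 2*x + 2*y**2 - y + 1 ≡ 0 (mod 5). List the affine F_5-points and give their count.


Affine F_5-points: {(4, 0)}; count = 1.

For each of the 25 pairs (x, y) ∈ F_5², evaluate f(x, y) mod 5. Record the zeros.
  x = 0: [0↦1, 1↦2, 2↦2, 3↦1, 4↦4]  zeros at y ∈ ∅
  x = 1: [0↦4, 1↦4, 2↦3, 3↦1, 4↦3]  zeros at y ∈ ∅
  x = 2: [0↦4, 1↦3, 2↦1, 3↦3, 4↦4]  zeros at y ∈ ∅
  x = 3: [0↦1, 1↦4, 2↦1, 3↦2, 4↦2]  zeros at y ∈ ∅
  x = 4: [0↦0, 1↦2, 2↦3, 3↦3, 4↦2]  zeros at y ∈ {0}
Collecting zeros: affine points = {(4, 0)}.
Total count |C(F_5)_aff| = 1.


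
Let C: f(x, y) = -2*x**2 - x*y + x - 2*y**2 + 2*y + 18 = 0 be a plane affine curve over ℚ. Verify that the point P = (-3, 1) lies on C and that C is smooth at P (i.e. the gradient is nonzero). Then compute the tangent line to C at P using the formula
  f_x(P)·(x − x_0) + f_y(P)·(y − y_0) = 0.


Tangent line at P: 12*x + y + 35 = 0.

Step 1: f(-3, 1) = 0, so P lies on C.
Step 2: partial derivatives
  f_x(x, y) = -4*x - y + 1, f_y(x, y) = -x - 4*y + 2.
  f_x(P) = 12, f_y(P) = 1 (gradient nonzero, so P is smooth).
Step 3: tangent line at P: 12·(x − -3) + 1·(y − 1) = 0.
Expanding: 12*x + y + 35 = 0.


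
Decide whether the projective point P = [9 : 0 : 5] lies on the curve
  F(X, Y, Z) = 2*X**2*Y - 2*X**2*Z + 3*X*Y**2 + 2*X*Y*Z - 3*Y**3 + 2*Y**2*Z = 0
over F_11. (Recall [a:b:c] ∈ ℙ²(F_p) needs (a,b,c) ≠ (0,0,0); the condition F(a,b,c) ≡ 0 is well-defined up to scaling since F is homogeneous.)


F(9,0,5) ≡ 4 (mod 11); P is NOT on the curve.

Evaluate F(9, 0, 5) term-by-term (mod 11).
  2*X**2*Y ↦ 2·81·0·1 = 0
  -2*X**2*Z ↦ -2·81·1·5 = -810
  3*X*Y**2 ↦ 3·9·0·1 = 0
  2*X*Y*Z ↦ 2·9·0·5 = 0
  -3*Y**3 ↦ -3·1·0·1 = 0
  2*Y**2*Z ↦ 2·1·0·5 = 0
Sum: F(9, 0, 5) = (0) + (-810) + (0) + (0) + (0) + (0) = -810.
Reducing mod 11: -810 ≡ 4 (mod 11).
Since F(a, b, c) ≡ 4 ≠ 0 (mod 11), P does NOT lie on the curve.


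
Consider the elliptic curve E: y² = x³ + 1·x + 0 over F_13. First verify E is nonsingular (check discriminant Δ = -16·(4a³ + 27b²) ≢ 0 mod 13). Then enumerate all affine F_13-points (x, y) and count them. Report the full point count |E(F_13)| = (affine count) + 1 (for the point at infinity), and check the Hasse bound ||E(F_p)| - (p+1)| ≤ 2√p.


Affine points = {(0, 0), (2, 6), (2, 7), (3, 2), (3, 11), (4, 4), (4, 9), (5, 0), (6, 1), (6, 12), (7, 5), (7, 8), (8, 0), (9, 6), (9, 7), (10, 3), (10, 10), (11, 4), (11, 9)}; affine count = 19; |E(F_13)| = 20.

Discriminant check: Δ ∝ 4a³ + 27b² = 4·1³ + 27·0² = 4·1 + 27·0 ≡ 4 (mod 13). Nonzero ⇒ E is nonsingular.
For each x ∈ F_13, compute rhs = x³ + 1·x + 0 mod 13, then count y ∈ F_13 with y² ≡ rhs.
  x = 0: rhs = 0, matching y values: 0 (1 points).
  x = 1: rhs = 2, matching y values: none (0 points).
  x = 2: rhs = 10, matching y values: 6, 7 (2 points).
  x = 3: rhs = 4, matching y values: 2, 11 (2 points).
  x = 4: rhs = 3, matching y values: 4, 9 (2 points).
  x = 5: rhs = 0, matching y values: 0 (1 points).
  x = 6: rhs = 1, matching y values: 1, 12 (2 points).
  x = 7: rhs = 12, matching y values: 5, 8 (2 points).
  x = 8: rhs = 0, matching y values: 0 (1 points).
  x = 9: rhs = 10, matching y values: 6, 7 (2 points).
  x = 10: rhs = 9, matching y values: 3, 10 (2 points).
  x = 11: rhs = 3, matching y values: 4, 9 (2 points).
  x = 12: rhs = 11, matching y values: none (0 points).
Total affine count: 19.
Full point count |E(F_13)| = 19 + 1 = 20.
Hasse bound: |20 − (13+1)| = |6| = 6 ≤ 2√13 ≈ 7.2111 ✓.


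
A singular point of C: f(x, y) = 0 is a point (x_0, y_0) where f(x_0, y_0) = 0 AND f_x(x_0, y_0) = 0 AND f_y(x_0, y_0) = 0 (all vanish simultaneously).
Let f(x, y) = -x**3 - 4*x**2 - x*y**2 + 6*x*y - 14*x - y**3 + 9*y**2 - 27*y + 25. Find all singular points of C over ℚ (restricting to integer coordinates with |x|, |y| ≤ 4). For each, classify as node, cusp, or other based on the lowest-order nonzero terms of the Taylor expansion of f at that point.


Singular points: {(-1, 3)}; classification: node.

Compute partial derivatives:
  f_x = -3*x**2 - 8*x - y**2 + 6*y - 14.
  f_y = -2*x*y + 6*x - 3*y**2 + 18*y - 27.
Scan x_0 ∈ {−4, ..., 4}. For each x_0, f_y(x_0, y) is a polynomial in y; find its integer roots y ∈ {−4, ..., 4}, then test f_x and f at those candidates.
  x = -4: f_y(-4, y) = -3*y**2 + 26*y - 51; vanishes at y ∈ {3}. (-4, 3): f_x = -21 ≠ 0.
  x = -3: f_y(-3, y) = -3*y**2 + 24*y - 45; vanishes at y ∈ {3}. (-3, 3): f_x = -8 ≠ 0.
  x = -2: f_y(-2, y) = -3*y**2 + 22*y - 39; vanishes at y ∈ {3}. (-2, 3): f_x = -1 ≠ 0.
  x = -1: f_y(-1, y) = -3*y**2 + 20*y - 33; vanishes at y ∈ {3}. (-1, 3): f_x = 0, f = 0 — SINGULAR.
  x = 0: f_y(0, y) = -3*y**2 + 18*y - 27; vanishes at y ∈ {3}. (0, 3): f_x = -5 ≠ 0.
  x = 1: f_y(1, y) = -3*y**2 + 16*y - 21; vanishes at y ∈ {3}. (1, 3): f_x = -16 ≠ 0.
  x = 2: f_y(2, y) = -3*y**2 + 14*y - 15; vanishes at y ∈ {3}. (2, 3): f_x = -33 ≠ 0.
  x = 3: f_y(3, y) = -3*y**2 + 12*y - 9; vanishes at y ∈ {1, 3}. (3, 1): f_x = -60 ≠ 0; (3, 3): f_x = -56 ≠ 0.
  x = 4: f_y(4, y) = -3*y**2 + 10*y - 3; vanishes at y ∈ {3}. (4, 3): f_x = -85 ≠ 0.
Only singular point on the grid: (-1, 3).
Classify: substitute x = -1 + u, y = 3 + v and expand: f = -u**3 - u**2 - u*v**2 - v**3 + v**2.
No constant or linear terms (consistent with a singular point). Quadratic part: -u**2 + v**2. Cubic part: -u**3 - u*v**2 - v**3.
The quadratic part v**2 - u**2 = (v − u)(v + u) splits into two distinct linear factors, so there are two distinct tangent lines y − 3 = ±(x − -1) — this is a node (ordinary double point).
Classification: node.


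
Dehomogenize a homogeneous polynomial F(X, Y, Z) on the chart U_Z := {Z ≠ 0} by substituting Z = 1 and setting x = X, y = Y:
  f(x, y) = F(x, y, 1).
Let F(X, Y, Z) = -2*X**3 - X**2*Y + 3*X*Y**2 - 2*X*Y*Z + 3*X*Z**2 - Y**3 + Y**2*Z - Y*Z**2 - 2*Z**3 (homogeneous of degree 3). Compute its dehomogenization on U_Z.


f(x, y) = -2*x**3 - x**2*y + 3*x*y**2 - 2*x*y + 3*x - y**3 + y**2 - y - 2

On U_Z we set Z = 1. Each monomial c·X^i·Y^j·Z^k in F becomes c·x^i·y^j·1^k = c·x^i·y^j.
Substituting Z = 1: F(X, Y, 1) = -2*x**3 - x**2*y + 3*x*y**2 - 2*x*y + 3*x - y**3 + y**2 - y - 2.
Note: deg(f) ≤ deg(F) = 3; strict inequality happens when F is divisible by Z (lost terms).


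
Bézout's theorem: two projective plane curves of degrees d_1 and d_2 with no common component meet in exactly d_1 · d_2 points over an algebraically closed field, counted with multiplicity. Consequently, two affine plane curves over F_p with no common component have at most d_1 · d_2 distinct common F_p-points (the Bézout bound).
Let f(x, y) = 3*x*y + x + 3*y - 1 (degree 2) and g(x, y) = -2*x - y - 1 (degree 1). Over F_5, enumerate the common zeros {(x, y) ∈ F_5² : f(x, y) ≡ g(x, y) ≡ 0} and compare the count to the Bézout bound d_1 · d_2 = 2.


Common zeros: ∅; count = 0; Bézout bound = 2.

deg(f) = 2, deg(g) = 1, so Bézout bound = 2.
Scan x ∈ F_5. For each x, list the y ∈ F_5 with f(x, y) ≡ 0 and those with g(x, y) ≡ 0 (mod 5); the common zeros in that column are the intersection.
  x = 0: f ≡ 0 at y ∈ {2}; g ≡ 0 at y ∈ {4}; common: ∅.
  x = 1: f ≡ 0 at y ∈ {0}; g ≡ 0 at y ∈ {2}; common: ∅.
  x = 2: f ≡ 0 at y ∈ {1}; g ≡ 0 at y ∈ {0}; common: ∅.
  x = 3: f ≡ 0 at y ∈ {4}; g ≡ 0 at y ∈ {3}; common: ∅.
  x = 4: f ≡ 0 at y ∈ ∅; g ≡ 0 at y ∈ {1}; common: ∅.
Collecting: common zeros = ∅, so the count is 0.
Comparison with the Bézout bound: 0 ≤ 2 = deg(f)·deg(g), as expected for curves with no common component (the affine F_5-count falls short of the bound because intersections may lie at infinity, over extension fields, or carry multiplicity).


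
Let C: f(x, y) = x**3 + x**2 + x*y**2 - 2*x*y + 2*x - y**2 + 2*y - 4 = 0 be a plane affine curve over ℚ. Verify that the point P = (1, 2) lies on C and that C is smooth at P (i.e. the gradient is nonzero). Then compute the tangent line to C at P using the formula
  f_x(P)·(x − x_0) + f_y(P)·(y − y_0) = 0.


Tangent line at P: 7*x - 7 = 0.

Step 1: f(1, 2) = 0, so P lies on C.
Step 2: partial derivatives
  f_x(x, y) = 3*x**2 + 2*x + y**2 - 2*y + 2, f_y(x, y) = 2*x*y - 2*x - 2*y + 2.
  f_x(P) = 7, f_y(P) = 0 (gradient nonzero, so P is smooth).
Step 3: tangent line at P: 7·(x − 1) + 0·(y − 2) = 0.
Expanding: 7*x - 7 = 0.


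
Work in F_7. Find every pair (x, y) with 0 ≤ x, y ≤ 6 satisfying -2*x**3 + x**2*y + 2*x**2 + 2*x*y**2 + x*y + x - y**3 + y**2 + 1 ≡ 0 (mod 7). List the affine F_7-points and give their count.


Affine F_7-points: {(2, 4), (3, 1), (4, 0), (4, 1), (5, 1), (5, 2)}; count = 6.

For each of the 49 pairs (x, y) ∈ F_7², evaluate f(x, y) mod 7. Record the zeros.
  x = 0: [0↦1, 1↦1, 2↦4, 3↦4, 4↦2, 5↦6, 6↦3]  zeros at y ∈ ∅
  x = 1: [0↦2, 1↦6, 2↦3, 3↦1, 4↦1, 5↦4, 6↦4]  zeros at y ∈ ∅
  x = 2: [0↦2, 1↦5, 2↦5, 3↦3, 4↦0, 5↦4, 6↦2]  zeros at y ∈ {4}
  x = 3: [0↦3, 1↦0, 2↦5, 3↦5, 4↦1, 5↦1, 6↦6]  zeros at y ∈ {1}
  x = 4: [0↦0, 1↦0, 2↦5, 3↦2, 4↦6, 5↦4, 6↦4]  zeros at y ∈ {0, 1}
  x = 5: [0↦2, 1↦0, 2↦0, 3↦3, 4↦3, 5↦1, 6↦5]  zeros at y ∈ {1, 2}
  x = 6: [0↦4, 1↦2, 2↦6, 3↦3, 4↦1, 5↦1, 6↦4]  zeros at y ∈ ∅
Collecting zeros: affine points = {(2, 4), (3, 1), (4, 0), (4, 1), (5, 1), (5, 2)}.
Total count |C(F_7)_aff| = 6.


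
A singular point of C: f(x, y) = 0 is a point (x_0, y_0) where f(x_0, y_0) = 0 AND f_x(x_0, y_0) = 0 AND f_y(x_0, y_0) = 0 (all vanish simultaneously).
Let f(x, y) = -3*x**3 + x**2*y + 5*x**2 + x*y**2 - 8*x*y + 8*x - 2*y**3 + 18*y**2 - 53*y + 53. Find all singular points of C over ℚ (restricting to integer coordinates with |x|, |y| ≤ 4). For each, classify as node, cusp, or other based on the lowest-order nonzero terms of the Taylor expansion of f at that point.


Singular points: {(1, 3)}; classification: node.

Compute partial derivatives:
  f_x = -9*x**2 + 2*x*y + 10*x + y**2 - 8*y + 8.
  f_y = x**2 + 2*x*y - 8*x - 6*y**2 + 36*y - 53.
Scan x_0 ∈ {−4, ..., 4}. For each x_0, f_y(x_0, y) is a polynomial in y; find its integer roots y ∈ {−4, ..., 4}, then test f_x and f at those candidates.
  x = -4: f_y(-4, y) = -6*y**2 + 28*y - 5; no integer root y with |y| ≤ 4.
  x = -3: f_y(-3, y) = -6*y**2 + 30*y - 20; no integer root y with |y| ≤ 4.
  x = -2: f_y(-2, y) = -6*y**2 + 32*y - 33; no integer root y with |y| ≤ 4.
  x = -1: f_y(-1, y) = -6*y**2 + 34*y - 44; vanishes at y ∈ {2}. (-1, 2): f_x = -27 ≠ 0.
  x = 0: f_y(0, y) = -6*y**2 + 36*y - 53; no integer root y with |y| ≤ 4.
  x = 1: f_y(1, y) = -6*y**2 + 38*y - 60; vanishes at y ∈ {3}. (1, 3): f_x = 0, f = 0 — SINGULAR.
  x = 2: f_y(2, y) = -6*y**2 + 40*y - 65; no integer root y with |y| ≤ 4.
  x = 3: f_y(3, y) = -6*y**2 + 42*y - 68; no integer root y with |y| ≤ 4.
  x = 4: f_y(4, y) = -6*y**2 + 44*y - 69; no integer root y with |y| ≤ 4.
Only singular point on the grid: (1, 3).
Classify: substitute x = 1 + u, y = 3 + v and expand: f = -3*u**3 + u**2*v - u**2 + u*v**2 - 2*v**3 + v**2.
No constant or linear terms (consistent with a singular point). Quadratic part: -u**2 + v**2. Cubic part: -3*u**3 + u**2*v + u*v**2 - 2*v**3.
The quadratic part v**2 - u**2 = (v − u)(v + u) splits into two distinct linear factors, so there are two distinct tangent lines y − 3 = ±(x − 1) — this is a node (ordinary double point).
Classification: node.


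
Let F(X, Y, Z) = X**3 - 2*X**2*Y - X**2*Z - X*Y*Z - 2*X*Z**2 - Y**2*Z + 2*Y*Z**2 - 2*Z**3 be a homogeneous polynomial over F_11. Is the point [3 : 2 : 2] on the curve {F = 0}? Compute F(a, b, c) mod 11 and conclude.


F(3,2,2) ≡ 6 (mod 11); P is NOT on the curve.

Evaluate F(3, 2, 2) term-by-term (mod 11).
  X**3 ↦ 1·27·1·1 = 27
  -2*X**2*Y ↦ -2·9·2·1 = -36
  -X**2*Z ↦ -1·9·1·2 = -18
  -X*Y*Z ↦ -1·3·2·2 = -12
  -2*X*Z**2 ↦ -2·3·1·4 = -24
  -Y**2*Z ↦ -1·1·4·2 = -8
  2*Y*Z**2 ↦ 2·1·2·4 = 16
  -2*Z**3 ↦ -2·1·1·8 = -16
Sum: F(3, 2, 2) = (27) + (-36) + (-18) + (-12) + (-24) + (-8) + (16) + (-16) = -71.
Reducing mod 11: -71 ≡ 6 (mod 11).
Since F(a, b, c) ≡ 6 ≠ 0 (mod 11), P does NOT lie on the curve.


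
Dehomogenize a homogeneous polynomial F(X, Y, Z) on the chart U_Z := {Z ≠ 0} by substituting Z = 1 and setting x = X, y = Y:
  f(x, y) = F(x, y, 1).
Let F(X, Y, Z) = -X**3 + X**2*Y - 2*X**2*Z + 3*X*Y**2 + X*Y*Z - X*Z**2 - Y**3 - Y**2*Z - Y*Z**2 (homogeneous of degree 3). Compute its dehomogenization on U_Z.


f(x, y) = -x**3 + x**2*y - 2*x**2 + 3*x*y**2 + x*y - x - y**3 - y**2 - y

On U_Z we set Z = 1. Each monomial c·X^i·Y^j·Z^k in F becomes c·x^i·y^j·1^k = c·x^i·y^j.
Substituting Z = 1: F(X, Y, 1) = -x**3 + x**2*y - 2*x**2 + 3*x*y**2 + x*y - x - y**3 - y**2 - y.
Note: deg(f) ≤ deg(F) = 3; strict inequality happens when F is divisible by Z (lost terms).


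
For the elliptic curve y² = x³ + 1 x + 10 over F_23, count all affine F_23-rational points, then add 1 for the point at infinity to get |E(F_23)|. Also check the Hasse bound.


Affine points = {(1, 9), (1, 14), (4, 3), (4, 20), (5, 5), (5, 18), (6, 5), (6, 18), (8, 1), (8, 22), (9, 9), (9, 14), (10, 10), (10, 13), (11, 8), (11, 15), (12, 5), (12, 18), (13, 9), (13, 14), (14, 10), (14, 13), (17, 8), (17, 15), (18, 8), (18, 15), (20, 7), (20, 16), (21, 0), (22, 10), (22, 13)}; affine count = 31; |E(F_23)| = 32.

Discriminant check: Δ ∝ 4a³ + 27b² = 4·1³ + 27·10² = 4·1 + 27·100 ≡ 13 (mod 23). Nonzero ⇒ E is nonsingular.
For each x ∈ F_23, compute rhs = x³ + 1·x + 10 mod 23, then count y ∈ F_23 with y² ≡ rhs.
  x = 0: rhs = 10, matching y values: none (0 points).
  x = 1: rhs = 12, matching y values: 9, 14 (2 points).
  x = 2: rhs = 20, matching y values: none (0 points).
  x = 3: rhs = 17, matching y values: none (0 points).
  x = 4: rhs = 9, matching y values: 3, 20 (2 points).
  x = 5: rhs = 2, matching y values: 5, 18 (2 points).
  x = 6: rhs = 2, matching y values: 5, 18 (2 points).
  x = 7: rhs = 15, matching y values: none (0 points).
  x = 8: rhs = 1, matching y values: 1, 22 (2 points).
  x = 9: rhs = 12, matching y values: 9, 14 (2 points).
  x = 10: rhs = 8, matching y values: 10, 13 (2 points).
  x = 11: rhs = 18, matching y values: 8, 15 (2 points).
  x = 12: rhs = 2, matching y values: 5, 18 (2 points).
  x = 13: rhs = 12, matching y values: 9, 14 (2 points).
  x = 14: rhs = 8, matching y values: 10, 13 (2 points).
  x = 15: rhs = 19, matching y values: none (0 points).
  x = 16: rhs = 5, matching y values: none (0 points).
  x = 17: rhs = 18, matching y values: 8, 15 (2 points).
  x = 18: rhs = 18, matching y values: 8, 15 (2 points).
  x = 19: rhs = 11, matching y values: none (0 points).
  x = 20: rhs = 3, matching y values: 7, 16 (2 points).
  x = 21: rhs = 0, matching y values: 0 (1 points).
  x = 22: rhs = 8, matching y values: 10, 13 (2 points).
Total affine count: 31.
Full point count |E(F_23)| = 31 + 1 = 32.
Hasse bound: |32 − (23+1)| = |8| = 8 ≤ 2√23 ≈ 9.5917 ✓.


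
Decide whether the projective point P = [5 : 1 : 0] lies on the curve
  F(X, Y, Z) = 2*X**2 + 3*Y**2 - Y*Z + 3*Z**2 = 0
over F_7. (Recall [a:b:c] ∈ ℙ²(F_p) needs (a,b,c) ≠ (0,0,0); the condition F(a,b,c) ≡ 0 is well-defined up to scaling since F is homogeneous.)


F(5,1,0) ≡ 4 (mod 7); P is NOT on the curve.

Evaluate F(5, 1, 0) term-by-term (mod 7).
  2*X**2 ↦ 2·25·1·1 = 50
  3*Y**2 ↦ 3·1·1·1 = 3
  -Y*Z ↦ -1·1·1·0 = 0
  3*Z**2 ↦ 3·1·1·0 = 0
Sum: F(5, 1, 0) = (50) + (3) + (0) + (0) = 53.
Reducing mod 7: 53 ≡ 4 (mod 7).
Since F(a, b, c) ≡ 4 ≠ 0 (mod 7), P does NOT lie on the curve.


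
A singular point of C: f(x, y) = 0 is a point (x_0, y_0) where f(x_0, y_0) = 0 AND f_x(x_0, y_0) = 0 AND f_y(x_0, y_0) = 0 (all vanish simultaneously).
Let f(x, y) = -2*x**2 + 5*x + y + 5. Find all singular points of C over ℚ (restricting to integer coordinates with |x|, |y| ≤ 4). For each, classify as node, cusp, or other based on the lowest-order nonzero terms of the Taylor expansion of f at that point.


No singular points in the scanned grid; C is smooth there.

Compute partial derivatives:
  f_x = 5 - 4*x.
  f_y = 1.
f_y = 1 is a nonzero constant, so f_y never vanishes: no point (x, y) can satisfy f = f_x = f_y = 0. In particular no (x, y) ∈ {−4, ..., 4}² is singular; the curve is smooth.


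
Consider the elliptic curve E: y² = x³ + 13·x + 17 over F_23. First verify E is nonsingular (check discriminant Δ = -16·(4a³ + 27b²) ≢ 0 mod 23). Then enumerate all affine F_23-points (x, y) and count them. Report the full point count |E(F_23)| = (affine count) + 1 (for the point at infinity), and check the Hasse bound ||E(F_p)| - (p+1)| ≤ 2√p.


Affine points = {(1, 10), (1, 13), (4, 8), (4, 15), (5, 0), (6, 9), (6, 14), (8, 9), (8, 14), (9, 9), (9, 14), (19, 4), (19, 19), (21, 11), (21, 12), (22, 7), (22, 16)}; affine count = 17; |E(F_23)| = 18.

Discriminant check: Δ ∝ 4a³ + 27b² = 4·13³ + 27·17² = 4·2197 + 27·289 ≡ 8 (mod 23). Nonzero ⇒ E is nonsingular.
For each x ∈ F_23, compute rhs = x³ + 13·x + 17 mod 23, then count y ∈ F_23 with y² ≡ rhs.
  x = 0: rhs = 17, matching y values: none (0 points).
  x = 1: rhs = 8, matching y values: 10, 13 (2 points).
  x = 2: rhs = 5, matching y values: none (0 points).
  x = 3: rhs = 14, matching y values: none (0 points).
  x = 4: rhs = 18, matching y values: 8, 15 (2 points).
  x = 5: rhs = 0, matching y values: 0 (1 points).
  x = 6: rhs = 12, matching y values: 9, 14 (2 points).
  x = 7: rhs = 14, matching y values: none (0 points).
  x = 8: rhs = 12, matching y values: 9, 14 (2 points).
  x = 9: rhs = 12, matching y values: 9, 14 (2 points).
  x = 10: rhs = 20, matching y values: none (0 points).
  x = 11: rhs = 19, matching y values: none (0 points).
  x = 12: rhs = 15, matching y values: none (0 points).
  x = 13: rhs = 14, matching y values: none (0 points).
  x = 14: rhs = 22, matching y values: none (0 points).
  x = 15: rhs = 22, matching y values: none (0 points).
  x = 16: rhs = 20, matching y values: none (0 points).
  x = 17: rhs = 22, matching y values: none (0 points).
  x = 18: rhs = 11, matching y values: none (0 points).
  x = 19: rhs = 16, matching y values: 4, 19 (2 points).
  x = 20: rhs = 20, matching y values: none (0 points).
  x = 21: rhs = 6, matching y values: 11, 12 (2 points).
  x = 22: rhs = 3, matching y values: 7, 16 (2 points).
Total affine count: 17.
Full point count |E(F_23)| = 17 + 1 = 18.
Hasse bound: |18 − (23+1)| = |-6| = 6 ≤ 2√23 ≈ 9.5917 ✓.
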